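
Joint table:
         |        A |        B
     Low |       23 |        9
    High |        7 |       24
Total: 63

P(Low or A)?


P(Low∨A) = P(Low) + P(A) - P(Low∧A)
= (32 + 30 - 23)/63 = 39/63 = 13/21

P = 13/21 ≈ 61.90%


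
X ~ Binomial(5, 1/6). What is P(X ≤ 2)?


P(X ≤ 2) = Σ P(X=i) for i=0..2
P(X=0) = 3125/7776
P(X=1) = 3125/7776
P(X=2) = 625/3888
Sum = 625/648

P(X ≤ 2) = 625/648 ≈ 96.45%


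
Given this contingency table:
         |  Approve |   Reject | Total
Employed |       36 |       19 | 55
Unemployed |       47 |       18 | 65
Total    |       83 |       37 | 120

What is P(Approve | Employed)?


P(Approve | Employed) = 36/(36+19) = 36/55

P(Approve|Employed) = 36/55 ≈ 65.45%


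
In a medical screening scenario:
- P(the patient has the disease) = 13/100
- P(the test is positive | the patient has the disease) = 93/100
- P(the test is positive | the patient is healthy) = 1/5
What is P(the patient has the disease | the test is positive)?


Using Bayes' theorem:
P(A|B) = P(B|A)·P(A) / P(B)

P(the test is positive) = 93/100 × 13/100 + 1/5 × 87/100
= 1209/10000 + 87/500 = 2949/10000

P(the patient has the disease|the test is positive) = (1209/10000) / (2949/10000) = 403/983

P(the patient has the disease|the test is positive) = 403/983 ≈ 41.00%


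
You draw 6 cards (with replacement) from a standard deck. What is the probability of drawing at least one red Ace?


P(not a red Ace) = 50/52 = 25/26
P(none in 6 draws) = (25/26)^6 = 244140625/308915776
P(≥1 red Ace) = 1 - 244140625/308915776 = 64775151/308915776

P = 64775151/308915776 ≈ 20.97%


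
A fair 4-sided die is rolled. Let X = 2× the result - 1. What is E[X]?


E[die] = (1+4)/2 = 5/2
E[X] = 2×5/2 - 1 = 4

E[X] = 4


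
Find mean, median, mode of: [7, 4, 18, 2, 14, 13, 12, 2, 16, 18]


Sorted: [2, 2, 4, 7, 12, 13, 14, 16, 18, 18]
Mean = 106/10 = 53/5
Median = 25/2
Freq: {7: 1, 4: 1, 18: 2, 2: 2, 14: 1, 13: 1, 12: 1, 16: 1}
Mode: [2, 18]

Mean=53/5, Median=25/2, Mode=[2, 18]


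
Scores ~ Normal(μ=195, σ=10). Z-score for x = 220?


z = (x - μ)/σ = (220 - 195)/10 = 2.5

z = 2.5


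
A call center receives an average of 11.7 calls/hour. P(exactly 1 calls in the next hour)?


Poisson(λ=11.7): P(X=1) = e^(-λ)×λ^k/k!
= e^(-11.7) × 11.7^1 / 1!
≈ 8.293819161e-06 × 11.7 / 1 ≈ 0.000097

P(X=1) ≈ 0.000097 ≈ 0.01%


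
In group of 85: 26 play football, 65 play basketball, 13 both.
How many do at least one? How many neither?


|A∪B| = 26+65-13 = 78
Neither = 85-78 = 7

At least one: 78; Neither: 7


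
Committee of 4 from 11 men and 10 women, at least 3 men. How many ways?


Count by #men:
  3M,1W: C(11,3)×C(10,1)=1650
  4M,0W: C(11,4)×C(10,0)=330
Total = 1980

1980


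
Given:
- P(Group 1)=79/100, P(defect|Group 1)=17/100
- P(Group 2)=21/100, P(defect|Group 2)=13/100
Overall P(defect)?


P(B) = Σ P(B|Aᵢ)×P(Aᵢ)
  17/100×79/100 = 1343/10000
  13/100×21/100 = 273/10000
Sum = 101/625

P(defect) = 101/625 ≈ 16.16%


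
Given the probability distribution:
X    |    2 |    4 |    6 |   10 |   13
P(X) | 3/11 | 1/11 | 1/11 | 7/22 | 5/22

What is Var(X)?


E[X] = 167/22
E[X²] = 1673/22
Var(X) = E[X²] - (E[X])² = 1673/22 - 27889/484 = 8917/484

Var(X) = 8917/484 ≈ 18.4236


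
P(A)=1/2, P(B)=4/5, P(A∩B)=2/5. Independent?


P(A)×P(B) = 2/5
P(A∩B) = 2/5
Equal ✓ → Independent

Yes, independent


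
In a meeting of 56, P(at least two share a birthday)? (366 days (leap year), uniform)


P(all different) = Π(366-i)/366 for i=0..55
= 0.011818
P(match) = 1 - 0.011818 = 0.988182

P ≈ 0.9882 ≈ 98.82%


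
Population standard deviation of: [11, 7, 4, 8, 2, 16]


Mean = 48/6 = 8
  (11-8)²=9
  (7-8)²=1
  (4-8)²=16
  (8-8)²=0
  (2-8)²=36
  (16-8)²=64
Σ(x-μ)² = 126
σ² = 126/6 = 21

σ = √(21) ≈ 4.5826


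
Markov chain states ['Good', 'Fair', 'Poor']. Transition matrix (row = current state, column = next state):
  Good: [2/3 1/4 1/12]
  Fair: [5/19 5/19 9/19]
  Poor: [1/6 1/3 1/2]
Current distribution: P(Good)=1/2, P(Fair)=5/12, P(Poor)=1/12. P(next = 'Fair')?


P(next=Fair) = Σᵢ P(now=i)×P(i→Fair)
= 1/2×1/4 + 5/12×5/19 + 1/12×1/3
= 1/8 + 25/228 + 1/36 = 359/1368

P = 359/1368 ≈ 0.2624


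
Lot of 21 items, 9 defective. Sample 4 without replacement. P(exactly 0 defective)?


Hypergeometric: C(9,0)×C(12,4)/C(21,4)
= 1×495/5985 = 11/133

P(X=0) = 11/133 ≈ 8.27%


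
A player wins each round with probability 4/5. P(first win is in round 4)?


Geometric: P(X=4) = (1-p)^(k-1)×p = (1/5)^3×4/5 = 4/625

P(X=4) = 4/625 ≈ 0.64%


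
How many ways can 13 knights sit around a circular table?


Circular arrangements of 13 distinct objects: fix one position to break rotational symmetry.
(n-1)! = 12! = 479001600

479001600


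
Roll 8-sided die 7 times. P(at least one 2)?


P(no 2)^7 = (7/8)^7 = 823543/2097152
P(≥1) = 1 - 823543/2097152 = 1273609/2097152

P = 1273609/2097152 ≈ 60.73%


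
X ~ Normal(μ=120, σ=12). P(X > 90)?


z = (90-120)/12 = -2.5
P(X > 90) = 1 - P(Z ≤ -2.5) = 1 - 0.0062 = 0.9938

P(X > 90) ≈ 0.9938


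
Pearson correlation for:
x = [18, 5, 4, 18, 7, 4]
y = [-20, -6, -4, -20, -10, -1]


n=6, Σx=56, Σy=-61, Σxy=-840, Σx²=754, Σy²=953
r = (6×(-840) - 56×(-61))/√((6×754 - 56²)(6×953 - (-61)²))
= -1624/√(1388×1997) = -1624/√2771836 ≈ -1624/1664.8832 ≈ -0.9754

r ≈ -0.9754


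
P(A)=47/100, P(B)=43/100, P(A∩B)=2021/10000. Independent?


P(A)×P(B) = 2021/10000
P(A∩B) = 2021/10000
Equal ✓ → Independent

Yes, independent


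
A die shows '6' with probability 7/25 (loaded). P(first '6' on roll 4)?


Geometric: P(X=4) = (1-p)^(k-1)×p = (18/25)^3×7/25 = 40824/390625

P(X=4) = 40824/390625 ≈ 10.45%


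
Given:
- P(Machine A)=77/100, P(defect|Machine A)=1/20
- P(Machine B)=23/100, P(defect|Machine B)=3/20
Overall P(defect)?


P(B) = Σ P(B|Aᵢ)×P(Aᵢ)
  1/20×77/100 = 77/2000
  3/20×23/100 = 69/2000
Sum = 73/1000

P(defect) = 73/1000 ≈ 7.30%


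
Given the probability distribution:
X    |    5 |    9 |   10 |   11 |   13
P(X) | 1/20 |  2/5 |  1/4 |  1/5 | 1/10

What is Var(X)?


E[X] = 197/20
E[X²] = 399/4
Var(X) = E[X²] - (E[X])² = 399/4 - 38809/400 = 1091/400

Var(X) = 1091/400 ≈ 2.7275


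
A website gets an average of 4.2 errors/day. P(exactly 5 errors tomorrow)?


Poisson(λ=4.2): P(X=5) = e^(-λ)×λ^k/k!
= e^(-4.2) × 4.2^5 / 5!
≈ 0.01499557682 × 1306.91232 / 120 ≈ 0.163316

P(X=5) ≈ 0.163316 ≈ 16.33%


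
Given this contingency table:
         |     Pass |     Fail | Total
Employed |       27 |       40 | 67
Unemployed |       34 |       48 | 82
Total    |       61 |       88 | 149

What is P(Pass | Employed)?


P(Pass | Employed) = 27/(27+40) = 27/67

P(Pass|Employed) = 27/67 ≈ 40.30%


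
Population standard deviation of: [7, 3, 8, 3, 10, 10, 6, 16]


Mean = 63/8
  (7-63/8)²=49/64
  (3-63/8)²=1521/64
  (8-63/8)²=1/64
  (3-63/8)²=1521/64
  (10-63/8)²=289/64
  (10-63/8)²=289/64
  (6-63/8)²=225/64
  (16-63/8)²=4225/64
Σ(x-μ)² = 1015/8
σ² = (1015/8)/8 = 1015/64

σ = √(1015/64) ≈ 3.9824


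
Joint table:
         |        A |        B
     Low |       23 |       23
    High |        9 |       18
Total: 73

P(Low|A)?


P(Low|A) = 23/(23+9) = 23/32

P = 23/32 ≈ 71.88%


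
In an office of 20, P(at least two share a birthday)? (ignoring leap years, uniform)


P(all different) = Π(365-i)/365 for i=0..19
= 0.588562
P(match) = 1 - 0.588562 = 0.411438

P ≈ 0.4114 ≈ 41.14%


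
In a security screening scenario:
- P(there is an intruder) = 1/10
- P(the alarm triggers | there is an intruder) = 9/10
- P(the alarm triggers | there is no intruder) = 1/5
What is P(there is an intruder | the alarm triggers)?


Using Bayes' theorem:
P(A|B) = P(B|A)·P(A) / P(B)

P(the alarm triggers) = 9/10 × 1/10 + 1/5 × 9/10
= 9/100 + 9/50 = 27/100

P(there is an intruder|the alarm triggers) = (9/100) / (27/100) = 1/3

P(there is an intruder|the alarm triggers) = 1/3 ≈ 33.33%


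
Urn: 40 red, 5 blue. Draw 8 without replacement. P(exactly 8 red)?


Hypergeometric: C(40,8)×C(5,0)/C(45,8)
= 76904685×1/215553195 = 629/1763

P(X=8) = 629/1763 ≈ 35.68%


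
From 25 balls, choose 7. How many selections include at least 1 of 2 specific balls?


Complement: C(25,7) - C(23,7) = 480700 - 245157 = 235543

235543


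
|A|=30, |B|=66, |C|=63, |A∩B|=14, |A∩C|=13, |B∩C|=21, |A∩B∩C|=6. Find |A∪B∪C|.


|A∪B∪C| = 30+66+63-14-13-21+6 = 117

|A∪B∪C| = 117


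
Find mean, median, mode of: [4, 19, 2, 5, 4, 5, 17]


Sorted: [2, 4, 4, 5, 5, 17, 19]
Mean = 56/7 = 8
Median = 5
Freq: {4: 2, 19: 1, 2: 1, 5: 2, 17: 1}
Mode: [4, 5]

Mean=8, Median=5, Mode=[4, 5]


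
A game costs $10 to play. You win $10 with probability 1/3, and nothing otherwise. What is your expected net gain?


E[gain] = (10-10)×1/3 + (-10)×2/3
= 0 - 20/3 = -20/3

Expected net gain = $-20/3 ≈ $-6.67


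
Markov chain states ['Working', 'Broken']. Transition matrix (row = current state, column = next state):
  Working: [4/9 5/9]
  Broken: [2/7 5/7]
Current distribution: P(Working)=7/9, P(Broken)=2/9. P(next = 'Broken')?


P(next=Broken) = Σᵢ P(now=i)×P(i→Broken)
= 7/9×5/9 + 2/9×5/7
= 35/81 + 10/63 = 335/567

P = 335/567 ≈ 0.5908


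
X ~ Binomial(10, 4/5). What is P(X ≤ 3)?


P(X ≤ 3) = Σ P(X=i) for i=0..3
P(X=0) = 1/9765625
P(X=1) = 8/1953125
P(X=2) = 144/1953125
P(X=3) = 1536/1953125
Sum = 8441/9765625

P(X ≤ 3) = 8441/9765625 ≈ 0.09%


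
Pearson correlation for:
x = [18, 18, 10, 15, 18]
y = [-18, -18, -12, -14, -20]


n=5, Σx=79, Σy=-82, Σxy=-1338, Σx²=1297, Σy²=1388
r = (5×(-1338) - 79×(-82))/√((5×1297 - 79²)(5×1388 - (-82)²))
= -212/√(244×216) = -212/√52704 ≈ -212/229.5735 ≈ -0.9235

r ≈ -0.9235


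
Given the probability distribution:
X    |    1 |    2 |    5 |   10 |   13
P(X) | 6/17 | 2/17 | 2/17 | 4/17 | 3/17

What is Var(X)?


E[X] = 99/17
E[X²] = 971/17
Var(X) = E[X²] - (E[X])² = 971/17 - 9801/289 = 6706/289

Var(X) = 6706/289 ≈ 23.2042


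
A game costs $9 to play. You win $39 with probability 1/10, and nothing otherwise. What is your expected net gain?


E[gain] = (39-9)×1/10 + (-9)×9/10
= 3 - 81/10 = -51/10

Expected net gain = $-51/10 ≈ $-5.10


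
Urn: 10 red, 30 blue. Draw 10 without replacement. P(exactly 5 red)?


Hypergeometric: C(10,5)×C(30,5)/C(40,10)
= 252×142506/847660528 = 345303/8150582

P(X=5) = 345303/8150582 ≈ 4.24%


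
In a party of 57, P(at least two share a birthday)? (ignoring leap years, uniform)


P(all different) = Π(365-i)/365 for i=0..56
= 0.009878
P(match) = 1 - 0.009878 = 0.990122

P ≈ 0.9901 ≈ 99.01%


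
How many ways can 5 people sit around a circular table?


Circular arrangements of 5 distinct objects: fix one position to break rotational symmetry.
(n-1)! = 4! = 24

24


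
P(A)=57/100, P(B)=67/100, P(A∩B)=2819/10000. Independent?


P(A)×P(B) = 3819/10000
P(A∩B) = 2819/10000
Not equal → NOT independent

No, not independent


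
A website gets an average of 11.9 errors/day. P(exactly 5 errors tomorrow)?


Poisson(λ=11.9): P(X=5) = e^(-λ)×λ^k/k!
= e^(-11.9) × 11.9^5 / 5!
≈ 6.790404807e-06 × 238635.36599 / 120 ≈ 0.013504

P(X=5) ≈ 0.013504 ≈ 1.35%


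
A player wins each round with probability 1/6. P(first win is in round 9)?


Geometric: P(X=9) = (1-p)^(k-1)×p = (5/6)^8×1/6 = 390625/10077696

P(X=9) = 390625/10077696 ≈ 3.88%


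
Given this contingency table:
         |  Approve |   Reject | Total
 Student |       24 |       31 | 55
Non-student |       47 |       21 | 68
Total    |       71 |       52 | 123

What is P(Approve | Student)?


P(Approve | Student) = 24/(24+31) = 24/55

P(Approve|Student) = 24/55 ≈ 43.64%


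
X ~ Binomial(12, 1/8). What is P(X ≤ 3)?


P(X ≤ 3) = Σ P(X=i) for i=0..3
P(X=0) = 13841287201/68719476736
P(X=1) = 5931980229/17179869184
P(X=2) = 9321683217/34359738368
P(X=3) = 2219448385/17179869184
Sum = 65090368091/68719476736

P(X ≤ 3) = 65090368091/68719476736 ≈ 94.72%


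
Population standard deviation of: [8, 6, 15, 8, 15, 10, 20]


Mean = 82/7
  (8-82/7)²=676/49
  (6-82/7)²=1600/49
  (15-82/7)²=529/49
  (8-82/7)²=676/49
  (15-82/7)²=529/49
  (10-82/7)²=144/49
  (20-82/7)²=3364/49
Σ(x-μ)² = 1074/7
σ² = (1074/7)/7 = 1074/49

σ = √(1074/49) ≈ 4.6817


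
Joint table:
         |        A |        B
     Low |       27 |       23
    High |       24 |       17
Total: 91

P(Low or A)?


P(Low∨A) = P(Low) + P(A) - P(Low∧A)
= (50 + 51 - 27)/91 = 74/91

P = 74/91 ≈ 81.32%


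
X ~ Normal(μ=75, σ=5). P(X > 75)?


z = (75-75)/5 = 0.0
P(X > 75) = 1 - P(Z ≤ 0.0) = 1 - 0.5000 = 0.5000

P(X > 75) ≈ 0.5000


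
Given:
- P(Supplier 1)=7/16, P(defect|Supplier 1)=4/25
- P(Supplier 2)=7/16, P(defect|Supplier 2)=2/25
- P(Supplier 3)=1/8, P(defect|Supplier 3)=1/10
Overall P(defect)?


P(B) = Σ P(B|Aᵢ)×P(Aᵢ)
  4/25×7/16 = 7/100
  2/25×7/16 = 7/200
  1/10×1/8 = 1/80
Sum = 47/400

P(defect) = 47/400 ≈ 11.75%


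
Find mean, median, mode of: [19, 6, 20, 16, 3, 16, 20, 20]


Sorted: [3, 6, 16, 16, 19, 20, 20, 20]
Mean = 120/8 = 15
Median = 35/2
Freq: {19: 1, 6: 1, 20: 3, 16: 2, 3: 1}
Mode: [20]

Mean=15, Median=35/2, Mode=20


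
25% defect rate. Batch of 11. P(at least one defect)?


P(all good) = (3/4)^11 = 177147/4194304
P(≥1 defect) = 4017157/4194304

P = 4017157/4194304 ≈ 95.78%


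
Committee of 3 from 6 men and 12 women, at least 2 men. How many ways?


Count by #men:
  2M,1W: C(6,2)×C(12,1)=180
  3M,0W: C(6,3)×C(12,0)=20
Total = 200

200


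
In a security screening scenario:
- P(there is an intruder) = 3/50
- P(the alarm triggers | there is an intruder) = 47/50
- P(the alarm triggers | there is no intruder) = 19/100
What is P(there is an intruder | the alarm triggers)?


Using Bayes' theorem:
P(A|B) = P(B|A)·P(A) / P(B)

P(the alarm triggers) = 47/50 × 3/50 + 19/100 × 47/50
= 141/2500 + 893/5000 = 47/200

P(there is an intruder|the alarm triggers) = (141/2500) / (47/200) = 6/25

P(there is an intruder|the alarm triggers) = 6/25 ≈ 24.00%


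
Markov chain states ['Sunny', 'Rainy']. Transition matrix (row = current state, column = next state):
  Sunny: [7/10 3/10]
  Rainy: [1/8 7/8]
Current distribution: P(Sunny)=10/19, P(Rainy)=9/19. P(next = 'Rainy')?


P(next=Rainy) = Σᵢ P(now=i)×P(i→Rainy)
= 10/19×3/10 + 9/19×7/8
= 3/19 + 63/152 = 87/152

P = 87/152 ≈ 0.5724


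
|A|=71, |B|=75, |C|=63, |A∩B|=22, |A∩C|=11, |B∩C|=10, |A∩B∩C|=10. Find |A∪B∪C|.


|A∪B∪C| = 71+75+63-22-11-10+10 = 176

|A∪B∪C| = 176


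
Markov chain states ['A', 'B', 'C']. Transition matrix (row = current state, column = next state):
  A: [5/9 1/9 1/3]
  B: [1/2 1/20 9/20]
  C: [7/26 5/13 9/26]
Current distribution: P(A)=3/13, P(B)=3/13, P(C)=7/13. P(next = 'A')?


P(next=A) = Σᵢ P(now=i)×P(i→A)
= 3/13×5/9 + 3/13×1/2 + 7/13×7/26
= 5/39 + 3/26 + 49/338 = 197/507

P = 197/507 ≈ 0.3886


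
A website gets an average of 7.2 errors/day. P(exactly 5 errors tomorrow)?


Poisson(λ=7.2): P(X=5) = e^(-λ)×λ^k/k!
= e^(-7.2) × 7.2^5 / 5!
≈ 0.0007465858084 × 19349.17632 / 120 ≈ 0.120382

P(X=5) ≈ 0.120382 ≈ 12.04%


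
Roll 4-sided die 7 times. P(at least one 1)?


P(no 1)^7 = (3/4)^7 = 2187/16384
P(≥1) = 1 - 2187/16384 = 14197/16384

P = 14197/16384 ≈ 86.65%


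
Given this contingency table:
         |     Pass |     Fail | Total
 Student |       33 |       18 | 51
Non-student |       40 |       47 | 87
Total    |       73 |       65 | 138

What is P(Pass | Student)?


P(Pass | Student) = 33/(33+18) = 33/51 = 11/17

P(Pass|Student) = 11/17 ≈ 64.71%


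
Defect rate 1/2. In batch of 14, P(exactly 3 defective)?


Binomial: P(X=3) = C(14,3)×p^3×(1-p)^11
= 364 × 1/8 × 1/2048 = 91/4096

P(X=3) = 91/4096 ≈ 2.22%


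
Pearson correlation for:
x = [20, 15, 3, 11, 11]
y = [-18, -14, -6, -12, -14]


n=5, Σx=60, Σy=-64, Σxy=-874, Σx²=876, Σy²=896
r = (5×(-874) - 60×(-64))/√((5×876 - 60²)(5×896 - (-64)²))
= -530/√(780×384) = -530/√299520 ≈ -530/547.2842 ≈ -0.9684

r ≈ -0.9684


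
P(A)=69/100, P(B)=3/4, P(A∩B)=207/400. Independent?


P(A)×P(B) = 207/400
P(A∩B) = 207/400
Equal ✓ → Independent

Yes, independent


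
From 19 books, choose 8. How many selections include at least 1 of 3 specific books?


Complement: C(19,8) - C(16,8) = 75582 - 12870 = 62712

62712


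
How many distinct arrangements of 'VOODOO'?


Letters: 6, freq: {'V': 1, 'O': 4, 'D': 1}
6!/(1!×4!×1!) = 720/24 = 30

30


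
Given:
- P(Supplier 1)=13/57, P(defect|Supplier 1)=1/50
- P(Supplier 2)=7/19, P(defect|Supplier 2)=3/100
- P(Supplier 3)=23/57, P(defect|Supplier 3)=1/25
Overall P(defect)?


P(B) = Σ P(B|Aᵢ)×P(Aᵢ)
  1/50×13/57 = 13/2850
  3/100×7/19 = 21/1900
  1/25×23/57 = 23/1425
Sum = 181/5700

P(defect) = 181/5700 ≈ 3.18%


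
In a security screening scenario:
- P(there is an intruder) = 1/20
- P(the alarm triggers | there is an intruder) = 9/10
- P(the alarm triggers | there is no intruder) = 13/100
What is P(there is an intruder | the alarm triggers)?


Using Bayes' theorem:
P(A|B) = P(B|A)·P(A) / P(B)

P(the alarm triggers) = 9/10 × 1/20 + 13/100 × 19/20
= 9/200 + 247/2000 = 337/2000

P(there is an intruder|the alarm triggers) = (9/200) / (337/2000) = 90/337

P(there is an intruder|the alarm triggers) = 90/337 ≈ 26.71%


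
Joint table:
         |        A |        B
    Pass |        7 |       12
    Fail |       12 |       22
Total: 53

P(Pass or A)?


P(Pass∨A) = P(Pass) + P(A) - P(Pass∧A)
= (19 + 19 - 7)/53 = 31/53

P = 31/53 ≈ 58.49%


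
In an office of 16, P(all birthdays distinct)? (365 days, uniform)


P(all different) = Π(365-i)/365 for i=0..15
= (365/365)×(364/365)×...×(350/365)
= 0.716396

P ≈ 0.7164 ≈ 71.64%


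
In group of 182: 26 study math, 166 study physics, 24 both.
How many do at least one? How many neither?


|A∪B| = 26+166-24 = 168
Neither = 182-168 = 14

At least one: 168; Neither: 14


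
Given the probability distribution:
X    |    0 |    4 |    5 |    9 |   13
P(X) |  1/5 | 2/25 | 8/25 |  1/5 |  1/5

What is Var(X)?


E[X] = 158/25
E[X²] = 1482/25
Var(X) = E[X²] - (E[X])² = 1482/25 - 24964/625 = 12086/625

Var(X) = 12086/625 ≈ 19.3376


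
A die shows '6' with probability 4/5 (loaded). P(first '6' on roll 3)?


Geometric: P(X=3) = (1-p)^(k-1)×p = (1/5)^2×4/5 = 4/125

P(X=3) = 4/125 ≈ 3.20%


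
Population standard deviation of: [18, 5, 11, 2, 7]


Mean = 43/5
  (18-43/5)²=2209/25
  (5-43/5)²=324/25
  (11-43/5)²=144/25
  (2-43/5)²=1089/25
  (7-43/5)²=64/25
Σ(x-μ)² = 766/5
σ² = (766/5)/5 = 766/25

σ = √(766/25) ≈ 5.5353


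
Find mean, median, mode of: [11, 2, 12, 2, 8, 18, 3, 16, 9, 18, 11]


Sorted: [2, 2, 3, 8, 9, 11, 11, 12, 16, 18, 18]
Mean = 110/11 = 10
Median = 11
Freq: {11: 2, 2: 2, 12: 1, 8: 1, 18: 2, 3: 1, 16: 1, 9: 1}
Mode: [2, 11, 18]

Mean=10, Median=11, Mode=[2, 11, 18]


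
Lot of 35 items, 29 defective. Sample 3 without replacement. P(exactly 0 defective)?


Hypergeometric: C(29,0)×C(6,3)/C(35,3)
= 1×20/6545 = 4/1309

P(X=0) = 4/1309 ≈ 0.31%


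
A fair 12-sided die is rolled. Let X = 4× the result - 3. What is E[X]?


E[die] = (1+12)/2 = 13/2
E[X] = 4×13/2 - 3 = 23

E[X] = 23


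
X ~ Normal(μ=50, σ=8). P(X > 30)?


z = (30-50)/8 = -2.5
P(X > 30) = 1 - P(Z ≤ -2.5) = 1 - 0.0062 = 0.9938

P(X > 30) ≈ 0.9938


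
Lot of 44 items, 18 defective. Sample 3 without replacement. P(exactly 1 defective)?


Hypergeometric: C(18,1)×C(26,2)/C(44,3)
= 18×325/13244 = 2925/6622

P(X=1) = 2925/6622 ≈ 44.17%


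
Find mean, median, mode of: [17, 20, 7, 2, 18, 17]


Sorted: [2, 7, 17, 17, 18, 20]
Mean = 81/6 = 27/2
Median = 17
Freq: {17: 2, 20: 1, 7: 1, 2: 1, 18: 1}
Mode: [17]

Mean=27/2, Median=17, Mode=17


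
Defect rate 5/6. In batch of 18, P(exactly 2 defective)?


Binomial: P(X=2) = C(18,2)×p^2×(1-p)^16
= 153 × 25/36 × 1/2821109907456 = 425/11284439629824

P(X=2) = 425/11284439629824 ≈ 0.00%


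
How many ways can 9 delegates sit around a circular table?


Circular arrangements of 9 distinct objects: fix one position to break rotational symmetry.
(n-1)! = 8! = 40320

40320


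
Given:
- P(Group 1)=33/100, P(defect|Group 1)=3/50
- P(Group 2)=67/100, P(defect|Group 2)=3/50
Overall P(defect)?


P(B) = Σ P(B|Aᵢ)×P(Aᵢ)
  3/50×33/100 = 99/5000
  3/50×67/100 = 201/5000
Sum = 3/50

P(defect) = 3/50 ≈ 6.00%


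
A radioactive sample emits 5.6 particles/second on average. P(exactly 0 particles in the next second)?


Poisson(λ=5.6): P(X=0) = e^(-λ)×λ^k/k!
= e^(-5.6) × 5.6^0 / 0!
≈ 0.003697863716 × 1 / 1 ≈ 0.003698

P(X=0) ≈ 0.003698 ≈ 0.37%


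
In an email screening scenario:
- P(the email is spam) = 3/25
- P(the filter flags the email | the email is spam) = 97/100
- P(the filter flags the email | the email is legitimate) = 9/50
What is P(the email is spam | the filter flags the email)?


Using Bayes' theorem:
P(A|B) = P(B|A)·P(A) / P(B)

P(the filter flags the email) = 97/100 × 3/25 + 9/50 × 22/25
= 291/2500 + 99/625 = 687/2500

P(the email is spam|the filter flags the email) = (291/2500) / (687/2500) = 97/229

P(the email is spam|the filter flags the email) = 97/229 ≈ 42.36%


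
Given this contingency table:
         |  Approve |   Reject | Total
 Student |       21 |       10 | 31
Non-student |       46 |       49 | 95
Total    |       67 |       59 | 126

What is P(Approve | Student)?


P(Approve | Student) = 21/(21+10) = 21/31

P(Approve|Student) = 21/31 ≈ 67.74%


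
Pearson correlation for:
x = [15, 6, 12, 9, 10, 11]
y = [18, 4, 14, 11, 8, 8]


n=6, Σx=63, Σy=63, Σxy=729, Σx²=707, Σy²=785
r = (6×729 - 63×63)/√((6×707 - 63²)(6×785 - 63²))
= 405/√(273×741) = 405/√202293 ≈ 405/449.7699 ≈ 0.9005

r ≈ 0.9005


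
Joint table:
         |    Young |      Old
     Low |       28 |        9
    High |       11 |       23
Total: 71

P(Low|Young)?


P(Low|Young) = 28/(28+11) = 28/39

P = 28/39 ≈ 71.79%


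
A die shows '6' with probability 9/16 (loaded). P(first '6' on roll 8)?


Geometric: P(X=8) = (1-p)^(k-1)×p = (7/16)^7×9/16 = 7411887/4294967296

P(X=8) = 7411887/4294967296 ≈ 0.17%


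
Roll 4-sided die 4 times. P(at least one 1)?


P(no 1)^4 = (3/4)^4 = 81/256
P(≥1) = 1 - 81/256 = 175/256

P = 175/256 ≈ 68.36%


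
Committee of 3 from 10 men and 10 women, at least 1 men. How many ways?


Count by #men:
  1M,2W: C(10,1)×C(10,2)=450
  2M,1W: C(10,2)×C(10,1)=450
  3M,0W: C(10,3)×C(10,0)=120
Total = 1020

1020


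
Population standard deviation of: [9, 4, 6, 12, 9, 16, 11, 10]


Mean = 77/8
  (9-77/8)²=25/64
  (4-77/8)²=2025/64
  (6-77/8)²=841/64
  (12-77/8)²=361/64
  (9-77/8)²=25/64
  (16-77/8)²=2601/64
  (11-77/8)²=121/64
  (10-77/8)²=9/64
Σ(x-μ)² = 751/8
σ² = (751/8)/8 = 751/64

σ = √(751/64) ≈ 3.4255


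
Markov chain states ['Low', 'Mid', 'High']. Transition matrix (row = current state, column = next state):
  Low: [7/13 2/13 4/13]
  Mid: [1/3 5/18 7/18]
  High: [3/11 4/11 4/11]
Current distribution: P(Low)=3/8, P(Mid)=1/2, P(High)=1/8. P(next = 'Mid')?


P(next=Mid) = Σᵢ P(now=i)×P(i→Mid)
= 3/8×2/13 + 1/2×5/18 + 1/8×4/11
= 3/52 + 5/36 + 1/22 = 623/2574

P = 623/2574 ≈ 0.2420


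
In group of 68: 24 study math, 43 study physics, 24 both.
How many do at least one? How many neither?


|A∪B| = 24+43-24 = 43
Neither = 68-43 = 25

At least one: 43; Neither: 25


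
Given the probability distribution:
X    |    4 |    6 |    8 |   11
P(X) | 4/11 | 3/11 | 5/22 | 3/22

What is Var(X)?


E[X] = 141/22
E[X²] = 1027/22
Var(X) = E[X²] - (E[X])² = 1027/22 - 19881/484 = 2713/484

Var(X) = 2713/484 ≈ 5.6054


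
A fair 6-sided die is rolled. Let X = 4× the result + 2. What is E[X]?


E[die] = (1+6)/2 = 7/2
E[X] = 4×7/2 + 2 = 16

E[X] = 16


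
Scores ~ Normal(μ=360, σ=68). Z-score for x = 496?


z = (x - μ)/σ = (496 - 360)/68 = 2.0

z = 2.0


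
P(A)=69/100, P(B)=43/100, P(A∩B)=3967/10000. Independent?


P(A)×P(B) = 2967/10000
P(A∩B) = 3967/10000
Not equal → NOT independent

No, not independent


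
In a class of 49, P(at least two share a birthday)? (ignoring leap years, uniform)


P(all different) = Π(365-i)/365 for i=0..48
= 0.034220
P(match) = 1 - 0.034220 = 0.965780

P ≈ 0.9658 ≈ 96.58%


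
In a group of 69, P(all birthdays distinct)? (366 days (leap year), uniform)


P(all different) = Π(366-i)/366 for i=0..68
= (366/366)×(365/366)×...×(298/366)
= 0.001057

P ≈ 0.0011 ≈ 0.11%


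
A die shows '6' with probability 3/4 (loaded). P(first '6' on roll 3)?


Geometric: P(X=3) = (1-p)^(k-1)×p = (1/4)^2×3/4 = 3/64

P(X=3) = 3/64 ≈ 4.69%


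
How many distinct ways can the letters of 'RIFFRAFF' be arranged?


Letters: 8, freq: {'R': 2, 'I': 1, 'F': 4, 'A': 1}
8!/(2!×1!×4!×1!) = 40320/48 = 840

840


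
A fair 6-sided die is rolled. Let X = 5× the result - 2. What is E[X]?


E[die] = (1+6)/2 = 7/2
E[X] = 5×7/2 - 2 = 31/2

E[X] = 31/2


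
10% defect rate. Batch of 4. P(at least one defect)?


P(all good) = (9/10)^4 = 6561/10000
P(≥1 defect) = 3439/10000

P = 3439/10000 ≈ 34.39%


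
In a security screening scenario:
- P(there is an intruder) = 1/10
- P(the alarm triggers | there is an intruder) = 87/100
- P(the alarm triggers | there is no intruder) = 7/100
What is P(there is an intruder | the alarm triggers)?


Using Bayes' theorem:
P(A|B) = P(B|A)·P(A) / P(B)

P(the alarm triggers) = 87/100 × 1/10 + 7/100 × 9/10
= 87/1000 + 63/1000 = 3/20

P(there is an intruder|the alarm triggers) = (87/1000) / (3/20) = 29/50

P(there is an intruder|the alarm triggers) = 29/50 ≈ 58.00%


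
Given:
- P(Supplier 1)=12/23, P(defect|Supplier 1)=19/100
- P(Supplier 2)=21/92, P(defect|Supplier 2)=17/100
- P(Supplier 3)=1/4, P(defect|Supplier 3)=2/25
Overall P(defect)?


P(B) = Σ P(B|Aᵢ)×P(Aᵢ)
  19/100×12/23 = 57/575
  17/100×21/92 = 357/9200
  2/25×1/4 = 1/50
Sum = 1453/9200

P(defect) = 1453/9200 ≈ 15.79%


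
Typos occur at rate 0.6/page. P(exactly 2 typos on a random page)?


Poisson(λ=0.6): P(X=2) = e^(-λ)×λ^k/k!
= e^(-0.6) × 0.6^2 / 2!
≈ 0.5488116361 × 0.36 / 2 ≈ 0.098786

P(X=2) ≈ 0.098786 ≈ 9.88%


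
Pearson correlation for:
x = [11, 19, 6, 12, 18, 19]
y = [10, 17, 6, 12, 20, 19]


n=6, Σx=85, Σy=84, Σxy=1334, Σx²=1347, Σy²=1330
r = (6×1334 - 85×84)/√((6×1347 - 85²)(6×1330 - 84²))
= 864/√(857×924) = 864/√791868 ≈ 864/889.8697 ≈ 0.9709

r ≈ 0.9709


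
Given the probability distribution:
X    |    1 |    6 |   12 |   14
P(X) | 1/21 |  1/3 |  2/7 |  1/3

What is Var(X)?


E[X] = 71/7
E[X²] = 2489/21
Var(X) = E[X²] - (E[X])² = 2489/21 - 5041/49 = 2300/147

Var(X) = 2300/147 ≈ 15.6463


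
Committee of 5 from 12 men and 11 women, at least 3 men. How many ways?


Count by #men:
  3M,2W: C(12,3)×C(11,2)=12100
  4M,1W: C(12,4)×C(11,1)=5445
  5M,0W: C(12,5)×C(11,0)=792
Total = 18337

18337


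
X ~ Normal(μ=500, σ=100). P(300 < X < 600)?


z₁=(300-500)/100=-2.0, z₂=(600-500)/100=1.0
P = Φ(1.0) - Φ(-2.0) = 0.841345 - 0.022750 = 0.818595 ≈ 0.8186

P(300 < X < 600) ≈ 0.8186


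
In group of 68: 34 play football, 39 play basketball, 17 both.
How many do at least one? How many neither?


|A∪B| = 34+39-17 = 56
Neither = 68-56 = 12

At least one: 56; Neither: 12


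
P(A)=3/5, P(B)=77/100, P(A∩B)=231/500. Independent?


P(A)×P(B) = 231/500
P(A∩B) = 231/500
Equal ✓ → Independent

Yes, independent


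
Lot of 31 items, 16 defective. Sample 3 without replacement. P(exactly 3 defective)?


Hypergeometric: C(16,3)×C(15,0)/C(31,3)
= 560×1/4495 = 112/899

P(X=3) = 112/899 ≈ 12.46%


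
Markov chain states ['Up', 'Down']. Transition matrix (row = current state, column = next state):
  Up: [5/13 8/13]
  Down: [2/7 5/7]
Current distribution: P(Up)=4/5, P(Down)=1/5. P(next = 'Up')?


P(next=Up) = Σᵢ P(now=i)×P(i→Up)
= 4/5×5/13 + 1/5×2/7
= 4/13 + 2/35 = 166/455

P = 166/455 ≈ 0.3648


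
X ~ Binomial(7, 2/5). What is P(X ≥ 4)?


P(X ≥ 4) = Σ P(X=i) for i=4..7
P(X=4) = 3024/15625
P(X=5) = 6048/78125
P(X=6) = 1344/78125
P(X=7) = 128/78125
Sum = 4528/15625

P(X ≥ 4) = 4528/15625 ≈ 28.98%


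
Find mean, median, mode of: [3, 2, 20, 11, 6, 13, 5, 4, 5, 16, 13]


Sorted: [2, 3, 4, 5, 5, 6, 11, 13, 13, 16, 20]
Mean = 98/11
Median = 6
Freq: {3: 1, 2: 1, 20: 1, 11: 1, 6: 1, 13: 2, 5: 2, 4: 1, 16: 1}
Mode: [5, 13]

Mean=98/11, Median=6, Mode=[5, 13]


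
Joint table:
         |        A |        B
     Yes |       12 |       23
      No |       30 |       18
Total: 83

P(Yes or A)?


P(Yes∨A) = P(Yes) + P(A) - P(Yes∧A)
= (35 + 42 - 12)/83 = 65/83

P = 65/83 ≈ 78.31%


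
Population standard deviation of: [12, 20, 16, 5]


Mean = 53/4
  (12-53/4)²=25/16
  (20-53/4)²=729/16
  (16-53/4)²=121/16
  (5-53/4)²=1089/16
Σ(x-μ)² = 491/4
σ² = (491/4)/4 = 491/16

σ = √(491/16) ≈ 5.5396


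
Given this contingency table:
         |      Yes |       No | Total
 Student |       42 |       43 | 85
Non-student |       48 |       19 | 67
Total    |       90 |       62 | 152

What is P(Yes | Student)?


P(Yes | Student) = 42/(42+43) = 42/85

P(Yes|Student) = 42/85 ≈ 49.41%


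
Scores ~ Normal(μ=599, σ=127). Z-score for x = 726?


z = (x - μ)/σ = (726 - 599)/127 = 1.0

z = 1.0


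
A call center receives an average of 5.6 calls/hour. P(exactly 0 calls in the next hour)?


Poisson(λ=5.6): P(X=0) = e^(-λ)×λ^k/k!
= e^(-5.6) × 5.6^0 / 0!
≈ 0.003697863716 × 1 / 1 ≈ 0.003698

P(X=0) ≈ 0.003698 ≈ 0.37%


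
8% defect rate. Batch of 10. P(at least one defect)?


P(all good) = (23/25)^10 = 41426511213649/95367431640625
P(≥1 defect) = 53940920426976/95367431640625

P = 53940920426976/95367431640625 ≈ 56.56%


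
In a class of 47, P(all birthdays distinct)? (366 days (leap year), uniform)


P(all different) = Π(366-i)/366 for i=0..46
= (366/366)×(365/366)×...×(320/366)
= 0.045628

P ≈ 0.0456 ≈ 4.56%


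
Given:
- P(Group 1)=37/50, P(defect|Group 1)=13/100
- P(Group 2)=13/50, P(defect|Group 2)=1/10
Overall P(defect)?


P(B) = Σ P(B|Aᵢ)×P(Aᵢ)
  13/100×37/50 = 481/5000
  1/10×13/50 = 13/500
Sum = 611/5000

P(defect) = 611/5000 ≈ 12.22%


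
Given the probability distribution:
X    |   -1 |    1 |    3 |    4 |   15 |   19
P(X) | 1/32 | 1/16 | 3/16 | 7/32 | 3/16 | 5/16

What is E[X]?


E[X] = Σ x·P(X=x)
= (-1)×(1/32) + (1)×(1/16) + (3)×(3/16) + (4)×(7/32) + (15)×(3/16) + (19)×(5/16)
= 327/32

E[X] = 327/32


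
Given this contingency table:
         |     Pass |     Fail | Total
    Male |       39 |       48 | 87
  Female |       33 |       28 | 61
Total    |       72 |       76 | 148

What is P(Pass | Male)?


P(Pass | Male) = 39/(39+48) = 39/87 = 13/29

P(Pass|Male) = 13/29 ≈ 44.83%


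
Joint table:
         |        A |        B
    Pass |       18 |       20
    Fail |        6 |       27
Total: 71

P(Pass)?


P(Pass) = (18+20)/71 = 38/71

P(Pass) = 38/71 ≈ 53.52%


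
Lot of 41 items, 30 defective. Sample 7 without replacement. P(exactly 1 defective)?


Hypergeometric: C(30,1)×C(11,6)/C(41,7)
= 30×462/22481940 = 231/374699

P(X=1) = 231/374699 ≈ 0.06%


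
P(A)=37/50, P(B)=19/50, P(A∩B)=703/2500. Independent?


P(A)×P(B) = 703/2500
P(A∩B) = 703/2500
Equal ✓ → Independent

Yes, independent


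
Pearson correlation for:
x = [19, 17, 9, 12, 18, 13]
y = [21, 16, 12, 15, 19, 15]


n=6, Σx=88, Σy=98, Σxy=1496, Σx²=1368, Σy²=1652
r = (6×1496 - 88×98)/√((6×1368 - 88²)(6×1652 - 98²))
= 352/√(464×308) = 352/√142912 ≈ 352/378.0370 ≈ 0.9311

r ≈ 0.9311


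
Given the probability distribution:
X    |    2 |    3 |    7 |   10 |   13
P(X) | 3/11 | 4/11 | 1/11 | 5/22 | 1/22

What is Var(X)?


E[X] = 113/22
E[X²] = 863/22
Var(X) = E[X²] - (E[X])² = 863/22 - 12769/484 = 6217/484

Var(X) = 6217/484 ≈ 12.8450


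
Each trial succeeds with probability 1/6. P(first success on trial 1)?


Geometric: P(X=1) = (1-p)^(k-1)×p = (5/6)^0×1/6 = 1/6

P(X=1) = 1/6 ≈ 16.67%


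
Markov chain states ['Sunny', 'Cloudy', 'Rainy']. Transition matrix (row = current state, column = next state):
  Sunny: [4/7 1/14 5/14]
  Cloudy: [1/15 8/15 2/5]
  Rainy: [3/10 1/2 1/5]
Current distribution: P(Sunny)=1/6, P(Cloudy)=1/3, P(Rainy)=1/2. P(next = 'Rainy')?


P(next=Rainy) = Σᵢ P(now=i)×P(i→Rainy)
= 1/6×5/14 + 1/3×2/5 + 1/2×1/5
= 5/84 + 2/15 + 1/10 = 41/140

P = 41/140 ≈ 0.2929


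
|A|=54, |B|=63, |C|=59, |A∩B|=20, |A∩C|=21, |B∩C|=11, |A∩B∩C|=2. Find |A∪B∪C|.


|A∪B∪C| = 54+63+59-20-21-11+2 = 126

|A∪B∪C| = 126


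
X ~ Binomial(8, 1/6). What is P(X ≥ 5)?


P(X ≥ 5) = Σ P(X=i) for i=5..8
P(X=5) = 875/209952
P(X=6) = 175/419904
P(X=7) = 5/209952
P(X=8) = 1/1679616
Sum = 7741/1679616

P(X ≥ 5) = 7741/1679616 ≈ 0.46%


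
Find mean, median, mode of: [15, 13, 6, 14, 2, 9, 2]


Sorted: [2, 2, 6, 9, 13, 14, 15]
Mean = 61/7
Median = 9
Freq: {15: 1, 13: 1, 6: 1, 14: 1, 2: 2, 9: 1}
Mode: [2]

Mean=61/7, Median=9, Mode=2


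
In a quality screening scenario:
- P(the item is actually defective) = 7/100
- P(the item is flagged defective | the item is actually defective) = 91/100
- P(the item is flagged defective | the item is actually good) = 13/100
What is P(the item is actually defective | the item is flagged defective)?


Using Bayes' theorem:
P(A|B) = P(B|A)·P(A) / P(B)

P(the item is flagged defective) = 91/100 × 7/100 + 13/100 × 93/100
= 637/10000 + 1209/10000 = 923/5000

P(the item is actually defective|the item is flagged defective) = (637/10000) / (923/5000) = 49/142

P(the item is actually defective|the item is flagged defective) = 49/142 ≈ 34.51%


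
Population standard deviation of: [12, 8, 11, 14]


Mean = 45/4
  (12-45/4)²=9/16
  (8-45/4)²=169/16
  (11-45/4)²=1/16
  (14-45/4)²=121/16
Σ(x-μ)² = 75/4
σ² = (75/4)/4 = 75/16

σ = √(75/16) ≈ 2.1651


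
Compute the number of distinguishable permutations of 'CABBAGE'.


Letters: 7, freq: {'C': 1, 'A': 2, 'B': 2, 'G': 1, 'E': 1}
7!/(1!×2!×2!×1!×1!) = 5040/4 = 1260

1260


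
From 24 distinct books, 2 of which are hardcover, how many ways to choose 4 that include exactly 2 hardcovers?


Choose 2 of the 2 hardcovers and 2 of the other 22 books:
C(2,2)×C(22,2) = 1×231 = 231

231


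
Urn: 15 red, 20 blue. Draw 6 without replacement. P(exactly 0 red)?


Hypergeometric: C(15,0)×C(20,6)/C(35,6)
= 1×38760/1623160 = 57/2387

P(X=0) = 57/2387 ≈ 2.39%


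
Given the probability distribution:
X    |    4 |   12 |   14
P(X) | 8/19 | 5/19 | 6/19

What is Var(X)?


E[X] = 176/19
E[X²] = 2024/19
Var(X) = E[X²] - (E[X])² = 2024/19 - 30976/361 = 7480/361

Var(X) = 7480/361 ≈ 20.7202


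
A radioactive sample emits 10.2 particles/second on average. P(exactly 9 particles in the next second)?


Poisson(λ=10.2): P(X=9) = e^(-λ)×λ^k/k!
= e^(-10.2) × 10.2^9 / 9!
≈ 3.717031868e-05 × 1195092568.62 / 362880 ≈ 0.122415

P(X=9) ≈ 0.122415 ≈ 12.24%


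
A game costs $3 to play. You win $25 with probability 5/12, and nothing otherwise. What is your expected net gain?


E[gain] = (25-3)×5/12 + (-3)×7/12
= 55/6 - 7/4 = 89/12

Expected net gain = $89/12 ≈ $7.42


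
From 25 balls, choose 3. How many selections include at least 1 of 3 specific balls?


Complement: C(25,3) - C(22,3) = 2300 - 1540 = 760

760


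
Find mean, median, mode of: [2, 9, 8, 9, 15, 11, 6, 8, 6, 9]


Sorted: [2, 6, 6, 8, 8, 9, 9, 9, 11, 15]
Mean = 83/10
Median = 17/2
Freq: {2: 1, 9: 3, 8: 2, 15: 1, 11: 1, 6: 2}
Mode: [9]

Mean=83/10, Median=17/2, Mode=9


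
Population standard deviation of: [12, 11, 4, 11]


Mean = 38/4 = 19/2
  (12-19/2)²=25/4
  (11-19/2)²=9/4
  (4-19/2)²=121/4
  (11-19/2)²=9/4
Σ(x-μ)² = 41
σ² = 41/4

σ = √(41/4) ≈ 3.2016


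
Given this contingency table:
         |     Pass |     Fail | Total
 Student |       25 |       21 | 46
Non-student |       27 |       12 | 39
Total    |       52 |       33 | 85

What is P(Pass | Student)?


P(Pass | Student) = 25/(25+21) = 25/46

P(Pass|Student) = 25/46 ≈ 54.35%


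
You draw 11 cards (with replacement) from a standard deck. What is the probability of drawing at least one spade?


P(not a spade) = 39/52 = 3/4
P(none in 11 draws) = (3/4)^11 = 177147/4194304
P(≥1 spade) = 1 - 177147/4194304 = 4017157/4194304

P = 4017157/4194304 ≈ 95.78%


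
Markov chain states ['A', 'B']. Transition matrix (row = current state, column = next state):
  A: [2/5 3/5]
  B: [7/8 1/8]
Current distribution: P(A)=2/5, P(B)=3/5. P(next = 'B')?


P(next=B) = Σᵢ P(now=i)×P(i→B)
= 2/5×3/5 + 3/5×1/8
= 6/25 + 3/40 = 63/200

P = 63/200 ≈ 0.3150


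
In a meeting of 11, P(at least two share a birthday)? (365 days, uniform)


P(all different) = Π(365-i)/365 for i=0..10
= 0.858859
P(match) = 1 - 0.858859 = 0.141141

P ≈ 0.1411 ≈ 14.11%


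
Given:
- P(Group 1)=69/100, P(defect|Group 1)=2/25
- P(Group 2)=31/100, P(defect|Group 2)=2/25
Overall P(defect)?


P(B) = Σ P(B|Aᵢ)×P(Aᵢ)
  2/25×69/100 = 69/1250
  2/25×31/100 = 31/1250
Sum = 2/25

P(defect) = 2/25 ≈ 8.00%


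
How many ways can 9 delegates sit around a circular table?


Circular arrangements of 9 distinct objects: fix one position to break rotational symmetry.
(n-1)! = 8! = 40320

40320


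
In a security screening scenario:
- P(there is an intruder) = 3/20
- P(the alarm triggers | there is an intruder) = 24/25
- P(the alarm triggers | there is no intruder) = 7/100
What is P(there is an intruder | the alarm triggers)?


Using Bayes' theorem:
P(A|B) = P(B|A)·P(A) / P(B)

P(the alarm triggers) = 24/25 × 3/20 + 7/100 × 17/20
= 18/125 + 119/2000 = 407/2000

P(there is an intruder|the alarm triggers) = (18/125) / (407/2000) = 288/407

P(there is an intruder|the alarm triggers) = 288/407 ≈ 70.76%


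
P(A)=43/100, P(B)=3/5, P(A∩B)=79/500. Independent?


P(A)×P(B) = 129/500
P(A∩B) = 79/500
Not equal → NOT independent

No, not independent


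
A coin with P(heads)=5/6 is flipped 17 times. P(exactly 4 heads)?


Binomial: P(X=4) = C(17,4)×p^4×(1-p)^13
= 2380 × 625/1296 × 1/13060694016 = 371875/4231664861184

P(X=4) = 371875/4231664861184 ≈ 0.00%


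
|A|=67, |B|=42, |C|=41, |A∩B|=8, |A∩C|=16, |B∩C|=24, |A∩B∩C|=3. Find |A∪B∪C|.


|A∪B∪C| = 67+42+41-8-16-24+3 = 105

|A∪B∪C| = 105


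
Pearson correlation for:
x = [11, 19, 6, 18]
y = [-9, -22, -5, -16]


n=4, Σx=54, Σy=-52, Σxy=-835, Σx²=842, Σy²=846
r = (4×(-835) - 54×(-52))/√((4×842 - 54²)(4×846 - (-52)²))
= -532/√(452×680) = -532/√307360 ≈ -532/554.4006 ≈ -0.9596

r ≈ -0.9596


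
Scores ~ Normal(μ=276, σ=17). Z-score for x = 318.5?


z = (x - μ)/σ = (318.5 - 276)/17 = 2.5

z = 2.5


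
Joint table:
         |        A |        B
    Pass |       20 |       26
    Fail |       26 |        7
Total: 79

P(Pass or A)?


P(Pass∨A) = P(Pass) + P(A) - P(Pass∧A)
= (46 + 46 - 20)/79 = 72/79

P = 72/79 ≈ 91.14%


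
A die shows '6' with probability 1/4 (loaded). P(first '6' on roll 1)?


Geometric: P(X=1) = (1-p)^(k-1)×p = (3/4)^0×1/4 = 1/4

P(X=1) = 1/4 ≈ 25.00%
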